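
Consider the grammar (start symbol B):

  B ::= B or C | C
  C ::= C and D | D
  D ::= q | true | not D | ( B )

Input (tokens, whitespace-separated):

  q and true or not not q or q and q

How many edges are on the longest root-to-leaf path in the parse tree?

6

[B [B [B [C [C [D q]] and [D true]]] or [C [D not [D not [D q]]]]] or [C [C [D q]] and [D q]]]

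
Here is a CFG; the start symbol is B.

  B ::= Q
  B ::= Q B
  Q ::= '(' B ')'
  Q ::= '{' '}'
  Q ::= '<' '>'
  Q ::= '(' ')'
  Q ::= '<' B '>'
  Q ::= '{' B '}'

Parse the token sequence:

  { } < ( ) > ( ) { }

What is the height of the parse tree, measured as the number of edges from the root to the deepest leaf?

5

[B [Q { }] [B [Q < [B [Q ( )]] >] [B [Q ( )] [B [Q { }]]]]]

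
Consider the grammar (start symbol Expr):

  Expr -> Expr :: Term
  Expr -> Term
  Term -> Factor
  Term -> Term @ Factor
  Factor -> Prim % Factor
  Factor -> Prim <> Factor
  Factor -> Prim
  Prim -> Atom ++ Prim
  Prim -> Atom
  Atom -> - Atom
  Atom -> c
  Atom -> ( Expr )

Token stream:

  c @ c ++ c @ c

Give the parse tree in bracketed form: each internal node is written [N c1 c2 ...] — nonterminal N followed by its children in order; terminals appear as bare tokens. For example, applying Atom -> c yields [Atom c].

[Expr [Term [Term [Term [Factor [Prim [Atom c]]]] @ [Factor [Prim [Atom c] ++ [Prim [Atom c]]]]] @ [Factor [Prim [Atom c]]]]]

Expr
Term
Term @ Factor
Term @ Factor @ Factor
Factor @ Factor @ Factor
Prim @ Factor @ Factor
Atom @ Factor @ Factor
c @ Factor @ Factor
c @ Prim @ Factor
c @ Atom ++ Prim @ Factor
c @ c ++ Prim @ Factor
c @ c ++ Atom @ Factor
c @ c ++ c @ Factor
c @ c ++ c @ Prim
c @ c ++ c @ Atom
c @ c ++ c @ c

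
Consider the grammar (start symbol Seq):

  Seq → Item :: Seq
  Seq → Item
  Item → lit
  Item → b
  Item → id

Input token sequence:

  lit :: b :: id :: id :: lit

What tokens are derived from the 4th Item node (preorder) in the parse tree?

id

[Seq [Item lit] :: [Seq [Item b] :: [Seq [Item id] :: [Seq [Item id] :: [Seq [Item lit]]]]]]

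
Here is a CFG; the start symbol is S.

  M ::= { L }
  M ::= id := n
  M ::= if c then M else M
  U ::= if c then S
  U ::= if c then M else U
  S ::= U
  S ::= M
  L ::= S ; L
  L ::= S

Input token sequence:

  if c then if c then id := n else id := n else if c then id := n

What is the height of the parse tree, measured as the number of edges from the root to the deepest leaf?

5

[S [U if c then [M if c then [M id := n] else [M id := n]] else [U if c then [S [M id := n]]]]]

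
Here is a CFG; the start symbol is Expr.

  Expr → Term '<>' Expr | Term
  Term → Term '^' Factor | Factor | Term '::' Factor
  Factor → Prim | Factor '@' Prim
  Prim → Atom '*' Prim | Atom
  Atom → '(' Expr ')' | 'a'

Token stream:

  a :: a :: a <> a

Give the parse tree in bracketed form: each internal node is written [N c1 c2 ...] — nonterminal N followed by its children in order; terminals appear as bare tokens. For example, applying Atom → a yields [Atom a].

[Expr [Term [Term [Term [Factor [Prim [Atom a]]]] :: [Factor [Prim [Atom a]]]] :: [Factor [Prim [Atom a]]]] <> [Expr [Term [Factor [Prim [Atom a]]]]]]

Expr
Term <> Expr
Term :: Factor <> Expr
Term :: Factor :: Factor <> Expr
Factor :: Factor :: Factor <> Expr
Prim :: Factor :: Factor <> Expr
Atom :: Factor :: Factor <> Expr
a :: Factor :: Factor <> Expr
a :: Prim :: Factor <> Expr
a :: Atom :: Factor <> Expr
a :: a :: Factor <> Expr
a :: a :: Prim <> Expr
a :: a :: Atom <> Expr
a :: a :: a <> Expr
a :: a :: a <> Term
a :: a :: a <> Factor
a :: a :: a <> Prim
a :: a :: a <> Atom
a :: a :: a <> a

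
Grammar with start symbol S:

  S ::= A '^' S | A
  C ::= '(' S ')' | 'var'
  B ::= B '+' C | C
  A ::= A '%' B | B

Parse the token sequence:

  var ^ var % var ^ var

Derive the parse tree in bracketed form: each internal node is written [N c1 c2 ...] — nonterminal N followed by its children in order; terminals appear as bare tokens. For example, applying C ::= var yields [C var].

S
A ^ S
B ^ S
C ^ S
var ^ S
var ^ A ^ S
var ^ A % B ^ S
var ^ B % B ^ S
var ^ C % B ^ S
var ^ var % B ^ S
var ^ var % C ^ S
var ^ var % var ^ S
var ^ var % var ^ A
var ^ var % var ^ B
var ^ var % var ^ C
var ^ var % var ^ var

[S [A [B [C var]]] ^ [S [A [A [B [C var]]] % [B [C var]]] ^ [S [A [B [C var]]]]]]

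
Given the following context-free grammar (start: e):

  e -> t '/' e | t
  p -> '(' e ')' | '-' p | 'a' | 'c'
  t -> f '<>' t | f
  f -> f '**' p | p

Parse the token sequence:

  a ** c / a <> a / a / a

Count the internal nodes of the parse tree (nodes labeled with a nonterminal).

21

[e [t [f [f [p a]] ** [p c]]] / [e [t [f [p a]] <> [t [f [p a]]]] / [e [t [f [p a]]] / [e [t [f [p a]]]]]]]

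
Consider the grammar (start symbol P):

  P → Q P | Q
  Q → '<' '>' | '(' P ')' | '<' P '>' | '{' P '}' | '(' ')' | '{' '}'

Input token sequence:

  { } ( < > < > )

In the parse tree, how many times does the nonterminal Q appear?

4

[P [Q { }] [P [Q ( [P [Q < >] [P [Q < >]]] )]]]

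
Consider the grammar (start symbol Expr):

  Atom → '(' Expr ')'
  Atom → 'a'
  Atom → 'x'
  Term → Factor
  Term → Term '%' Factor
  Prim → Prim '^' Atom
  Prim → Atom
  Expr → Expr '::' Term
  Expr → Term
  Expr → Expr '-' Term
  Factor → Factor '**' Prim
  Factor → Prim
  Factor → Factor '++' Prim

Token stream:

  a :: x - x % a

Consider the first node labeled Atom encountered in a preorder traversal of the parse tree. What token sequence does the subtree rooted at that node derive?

[Expr [Expr [Expr [Term [Factor [Prim [Atom a]]]]] :: [Term [Factor [Prim [Atom x]]]]] - [Term [Term [Factor [Prim [Atom x]]]] % [Factor [Prim [Atom a]]]]]

a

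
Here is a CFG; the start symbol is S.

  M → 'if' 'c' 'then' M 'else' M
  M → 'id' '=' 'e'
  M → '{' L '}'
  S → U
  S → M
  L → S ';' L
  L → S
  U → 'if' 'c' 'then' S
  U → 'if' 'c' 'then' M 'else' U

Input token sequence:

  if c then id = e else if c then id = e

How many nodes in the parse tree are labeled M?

2

[S [U if c then [M id = e] else [U if c then [S [M id = e]]]]]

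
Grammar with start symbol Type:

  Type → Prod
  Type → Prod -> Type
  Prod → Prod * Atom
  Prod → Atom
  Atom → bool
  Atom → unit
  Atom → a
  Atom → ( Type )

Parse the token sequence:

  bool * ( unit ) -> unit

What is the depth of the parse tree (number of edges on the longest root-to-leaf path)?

[Type [Prod [Prod [Atom bool]] * [Atom ( [Type [Prod [Atom unit]]] )]] -> [Type [Prod [Atom unit]]]]

6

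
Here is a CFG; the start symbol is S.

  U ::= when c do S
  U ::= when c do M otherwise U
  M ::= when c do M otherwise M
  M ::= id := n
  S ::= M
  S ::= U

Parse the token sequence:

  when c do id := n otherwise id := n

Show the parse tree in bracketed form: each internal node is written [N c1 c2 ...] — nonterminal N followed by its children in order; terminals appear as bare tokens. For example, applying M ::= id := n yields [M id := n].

[S [M when c do [M id := n] otherwise [M id := n]]]

S
M
when c do M otherwise M
when c do id := n otherwise M
when c do id := n otherwise id := n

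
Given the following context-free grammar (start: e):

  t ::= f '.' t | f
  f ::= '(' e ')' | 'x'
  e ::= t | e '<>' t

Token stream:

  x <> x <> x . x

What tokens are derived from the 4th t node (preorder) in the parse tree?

x

[e [e [e [t [f x]]] <> [t [f x]]] <> [t [f x] . [t [f x]]]]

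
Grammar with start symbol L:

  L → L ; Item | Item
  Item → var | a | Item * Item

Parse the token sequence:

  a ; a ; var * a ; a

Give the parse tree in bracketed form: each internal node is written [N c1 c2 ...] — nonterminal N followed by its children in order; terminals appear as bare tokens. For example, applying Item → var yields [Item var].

[L [L [L [L [Item a]] ; [Item a]] ; [Item [Item var] * [Item a]]] ; [Item a]]

L
L ; Item
L ; Item ; Item
L ; Item ; Item ; Item
Item ; Item ; Item ; Item
a ; Item ; Item ; Item
a ; a ; Item ; Item
a ; a ; Item * Item ; Item
a ; a ; var * Item ; Item
a ; a ; var * a ; Item
a ; a ; var * a ; a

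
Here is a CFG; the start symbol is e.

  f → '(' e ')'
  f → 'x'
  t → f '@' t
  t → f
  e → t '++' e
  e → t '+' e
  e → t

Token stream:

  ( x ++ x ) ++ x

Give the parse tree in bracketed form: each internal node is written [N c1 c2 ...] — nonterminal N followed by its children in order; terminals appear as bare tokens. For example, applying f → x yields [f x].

[e [t [f ( [e [t [f x]] ++ [e [t [f x]]]] )]] ++ [e [t [f x]]]]

e
t ++ e
f ++ e
( e ) ++ e
( t ++ e ) ++ e
( f ++ e ) ++ e
( x ++ e ) ++ e
( x ++ t ) ++ e
( x ++ f ) ++ e
( x ++ x ) ++ e
( x ++ x ) ++ t
( x ++ x ) ++ f
( x ++ x ) ++ x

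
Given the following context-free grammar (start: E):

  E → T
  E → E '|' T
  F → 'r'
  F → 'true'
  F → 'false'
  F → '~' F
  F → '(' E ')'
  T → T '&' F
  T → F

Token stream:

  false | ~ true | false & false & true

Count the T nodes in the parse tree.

5

[E [E [E [T [F false]]] | [T [F ~ [F true]]]] | [T [T [T [F false]] & [F false]] & [F true]]]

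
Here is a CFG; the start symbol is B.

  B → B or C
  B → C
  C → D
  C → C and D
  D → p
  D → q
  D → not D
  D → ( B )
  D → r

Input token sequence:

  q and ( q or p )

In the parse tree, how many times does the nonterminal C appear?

[B [C [C [D q]] and [D ( [B [B [C [D q]]] or [C [D p]]] )]]]

4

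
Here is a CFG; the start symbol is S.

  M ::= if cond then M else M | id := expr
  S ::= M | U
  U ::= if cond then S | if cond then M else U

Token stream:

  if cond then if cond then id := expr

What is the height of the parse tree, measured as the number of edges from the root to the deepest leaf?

6

[S [U if cond then [S [U if cond then [S [M id := expr]]]]]]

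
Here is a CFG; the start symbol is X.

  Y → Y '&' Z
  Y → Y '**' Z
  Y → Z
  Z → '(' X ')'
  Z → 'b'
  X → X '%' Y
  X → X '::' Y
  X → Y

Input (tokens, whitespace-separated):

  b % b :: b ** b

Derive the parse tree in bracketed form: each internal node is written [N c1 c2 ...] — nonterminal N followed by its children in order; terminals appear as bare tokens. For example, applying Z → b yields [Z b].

[X [X [X [Y [Z b]]] % [Y [Z b]]] :: [Y [Y [Z b]] ** [Z b]]]

X
X :: Y
X % Y :: Y
Y % Y :: Y
Z % Y :: Y
b % Y :: Y
b % Z :: Y
b % b :: Y
b % b :: Y ** Z
b % b :: Z ** Z
b % b :: b ** Z
b % b :: b ** b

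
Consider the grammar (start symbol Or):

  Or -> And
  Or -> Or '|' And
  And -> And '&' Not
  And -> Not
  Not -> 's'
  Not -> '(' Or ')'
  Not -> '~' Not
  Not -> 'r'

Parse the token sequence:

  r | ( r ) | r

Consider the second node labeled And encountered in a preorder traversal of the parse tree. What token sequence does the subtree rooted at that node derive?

[Or [Or [Or [And [Not r]]] | [And [Not ( [Or [And [Not r]]] )]]] | [And [Not r]]]

( r )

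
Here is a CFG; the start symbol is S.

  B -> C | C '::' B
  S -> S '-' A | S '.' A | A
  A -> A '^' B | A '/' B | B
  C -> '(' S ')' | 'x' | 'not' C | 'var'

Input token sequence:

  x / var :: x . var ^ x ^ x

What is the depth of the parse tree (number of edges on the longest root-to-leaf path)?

6

[S [S [A [A [B [C x]]] / [B [C var] :: [B [C x]]]]] . [A [A [A [B [C var]]] ^ [B [C x]]] ^ [B [C x]]]]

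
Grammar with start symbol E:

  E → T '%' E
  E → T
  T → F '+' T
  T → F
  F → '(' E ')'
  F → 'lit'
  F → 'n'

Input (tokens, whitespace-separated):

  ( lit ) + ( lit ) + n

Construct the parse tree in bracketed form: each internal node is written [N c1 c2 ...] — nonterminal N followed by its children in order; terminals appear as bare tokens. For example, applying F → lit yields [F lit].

E
T
F + T
( E ) + T
( T ) + T
( F ) + T
( lit ) + T
( lit ) + F + T
( lit ) + ( E ) + T
( lit ) + ( T ) + T
( lit ) + ( F ) + T
( lit ) + ( lit ) + T
( lit ) + ( lit ) + F
( lit ) + ( lit ) + n

[E [T [F ( [E [T [F lit]]] )] + [T [F ( [E [T [F lit]]] )] + [T [F n]]]]]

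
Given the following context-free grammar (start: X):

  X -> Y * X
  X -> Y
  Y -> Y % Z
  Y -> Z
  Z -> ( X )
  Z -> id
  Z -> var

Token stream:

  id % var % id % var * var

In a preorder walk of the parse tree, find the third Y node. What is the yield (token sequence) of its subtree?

[X [Y [Y [Y [Y [Z id]] % [Z var]] % [Z id]] % [Z var]] * [X [Y [Z var]]]]

id % var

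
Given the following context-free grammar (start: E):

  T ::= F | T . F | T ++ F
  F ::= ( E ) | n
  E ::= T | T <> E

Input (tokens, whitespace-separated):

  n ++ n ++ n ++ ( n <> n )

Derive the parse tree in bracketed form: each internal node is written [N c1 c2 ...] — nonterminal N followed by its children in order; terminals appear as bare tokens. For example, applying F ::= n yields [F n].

E
T
T ++ F
T ++ F ++ F
T ++ F ++ F ++ F
F ++ F ++ F ++ F
n ++ F ++ F ++ F
n ++ n ++ F ++ F
n ++ n ++ n ++ F
n ++ n ++ n ++ ( E )
n ++ n ++ n ++ ( T <> E )
n ++ n ++ n ++ ( F <> E )
n ++ n ++ n ++ ( n <> E )
n ++ n ++ n ++ ( n <> T )
n ++ n ++ n ++ ( n <> F )
n ++ n ++ n ++ ( n <> n )

[E [T [T [T [T [F n]] ++ [F n]] ++ [F n]] ++ [F ( [E [T [F n]] <> [E [T [F n]]]] )]]]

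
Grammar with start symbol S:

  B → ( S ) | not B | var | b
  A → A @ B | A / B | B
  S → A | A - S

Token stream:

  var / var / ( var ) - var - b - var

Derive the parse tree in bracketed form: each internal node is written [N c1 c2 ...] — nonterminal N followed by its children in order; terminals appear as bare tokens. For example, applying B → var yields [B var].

S
A - S
A / B - S
A / B / B - S
B / B / B - S
var / B / B - S
var / var / B - S
var / var / ( S ) - S
var / var / ( A ) - S
var / var / ( B ) - S
var / var / ( var ) - S
var / var / ( var ) - A - S
var / var / ( var ) - B - S
var / var / ( var ) - var - S
var / var / ( var ) - var - A - S
var / var / ( var ) - var - B - S
var / var / ( var ) - var - b - S
var / var / ( var ) - var - b - A
var / var / ( var ) - var - b - B
var / var / ( var ) - var - b - var

[S [A [A [A [B var]] / [B var]] / [B ( [S [A [B var]]] )]] - [S [A [B var]] - [S [A [B b]] - [S [A [B var]]]]]]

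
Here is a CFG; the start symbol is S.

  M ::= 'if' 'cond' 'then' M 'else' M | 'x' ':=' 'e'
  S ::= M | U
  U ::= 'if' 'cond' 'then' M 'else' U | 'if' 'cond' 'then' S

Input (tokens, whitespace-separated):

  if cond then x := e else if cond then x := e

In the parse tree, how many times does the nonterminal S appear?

[S [U if cond then [M x := e] else [U if cond then [S [M x := e]]]]]

2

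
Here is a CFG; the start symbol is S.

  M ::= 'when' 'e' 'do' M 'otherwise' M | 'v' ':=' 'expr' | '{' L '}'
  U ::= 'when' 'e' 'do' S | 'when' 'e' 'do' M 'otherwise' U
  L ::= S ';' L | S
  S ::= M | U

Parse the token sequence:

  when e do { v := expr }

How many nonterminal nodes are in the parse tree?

7

[S [U when e do [S [M { [L [S [M v := expr]]] }]]]]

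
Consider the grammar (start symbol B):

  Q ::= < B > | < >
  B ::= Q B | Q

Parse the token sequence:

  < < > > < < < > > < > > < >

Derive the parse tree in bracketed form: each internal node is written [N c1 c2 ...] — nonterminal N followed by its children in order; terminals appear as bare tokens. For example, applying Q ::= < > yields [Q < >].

[B [Q < [B [Q < >]] >] [B [Q < [B [Q < [B [Q < >]] >] [B [Q < >]]] >] [B [Q < >]]]]

B
Q B
< B > B
< Q > B
< < > > B
< < > > Q B
< < > > < B > B
< < > > < Q B > B
< < > > < < B > B > B
< < > > < < Q > B > B
< < > > < < < > > B > B
< < > > < < < > > Q > B
< < > > < < < > > < > > B
< < > > < < < > > < > > Q
< < > > < < < > > < > > < >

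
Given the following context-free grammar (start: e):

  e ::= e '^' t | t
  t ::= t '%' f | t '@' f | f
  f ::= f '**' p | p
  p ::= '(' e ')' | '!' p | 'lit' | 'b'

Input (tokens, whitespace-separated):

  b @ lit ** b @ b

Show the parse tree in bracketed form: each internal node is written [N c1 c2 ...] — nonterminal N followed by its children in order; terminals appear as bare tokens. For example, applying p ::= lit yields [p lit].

e
t
t @ f
t @ f @ f
f @ f @ f
p @ f @ f
b @ f @ f
b @ f ** p @ f
b @ p ** p @ f
b @ lit ** p @ f
b @ lit ** b @ f
b @ lit ** b @ p
b @ lit ** b @ b

[e [t [t [t [f [p b]]] @ [f [f [p lit]] ** [p b]]] @ [f [p b]]]]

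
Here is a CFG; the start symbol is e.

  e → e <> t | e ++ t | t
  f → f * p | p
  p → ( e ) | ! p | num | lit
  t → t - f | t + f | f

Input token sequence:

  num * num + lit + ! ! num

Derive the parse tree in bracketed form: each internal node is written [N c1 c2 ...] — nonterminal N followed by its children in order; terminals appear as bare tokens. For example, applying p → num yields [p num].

[e [t [t [t [f [f [p num]] * [p num]]] + [f [p lit]]] + [f [p ! [p ! [p num]]]]]]

e
t
t + f
t + f + f
f + f + f
f * p + f + f
p * p + f + f
num * p + f + f
num * num + f + f
num * num + p + f
num * num + lit + f
num * num + lit + p
num * num + lit + ! p
num * num + lit + ! ! p
num * num + lit + ! ! num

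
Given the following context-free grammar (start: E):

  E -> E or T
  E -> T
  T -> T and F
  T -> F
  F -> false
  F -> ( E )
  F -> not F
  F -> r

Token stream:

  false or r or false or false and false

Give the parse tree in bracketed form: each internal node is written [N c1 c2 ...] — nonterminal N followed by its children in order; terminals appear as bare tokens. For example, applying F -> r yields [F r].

[E [E [E [E [T [F false]]] or [T [F r]]] or [T [F false]]] or [T [T [F false]] and [F false]]]

E
E or T
E or T or T
E or T or T or T
T or T or T or T
F or T or T or T
false or T or T or T
false or F or T or T
false or r or T or T
false or r or F or T
false or r or false or T
false or r or false or T and F
false or r or false or F and F
false or r or false or false and F
false or r or false or false and false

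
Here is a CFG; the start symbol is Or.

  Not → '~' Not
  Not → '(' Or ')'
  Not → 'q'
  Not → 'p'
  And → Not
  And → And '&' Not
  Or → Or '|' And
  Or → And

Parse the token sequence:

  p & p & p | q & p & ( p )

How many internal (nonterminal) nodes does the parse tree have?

17

[Or [Or [And [And [And [Not p]] & [Not p]] & [Not p]]] | [And [And [And [Not q]] & [Not p]] & [Not ( [Or [And [Not p]]] )]]]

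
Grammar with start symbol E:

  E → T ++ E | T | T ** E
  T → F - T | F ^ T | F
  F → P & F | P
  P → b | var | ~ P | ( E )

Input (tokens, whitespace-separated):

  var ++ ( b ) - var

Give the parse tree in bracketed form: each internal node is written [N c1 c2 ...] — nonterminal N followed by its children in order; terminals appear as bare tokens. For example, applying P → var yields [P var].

[E [T [F [P var]]] ++ [E [T [F [P ( [E [T [F [P b]]]] )]] - [T [F [P var]]]]]]

E
T ++ E
F ++ E
P ++ E
var ++ E
var ++ T
var ++ F - T
var ++ P - T
var ++ ( E ) - T
var ++ ( T ) - T
var ++ ( F ) - T
var ++ ( P ) - T
var ++ ( b ) - T
var ++ ( b ) - F
var ++ ( b ) - P
var ++ ( b ) - var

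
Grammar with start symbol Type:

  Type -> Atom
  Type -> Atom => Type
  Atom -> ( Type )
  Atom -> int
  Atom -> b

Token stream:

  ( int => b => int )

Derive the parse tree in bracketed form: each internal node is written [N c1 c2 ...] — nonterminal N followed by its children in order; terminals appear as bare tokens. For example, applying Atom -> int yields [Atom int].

[Type [Atom ( [Type [Atom int] => [Type [Atom b] => [Type [Atom int]]]] )]]

Type
Atom
( Type )
( Atom => Type )
( int => Type )
( int => Atom => Type )
( int => b => Type )
( int => b => Atom )
( int => b => int )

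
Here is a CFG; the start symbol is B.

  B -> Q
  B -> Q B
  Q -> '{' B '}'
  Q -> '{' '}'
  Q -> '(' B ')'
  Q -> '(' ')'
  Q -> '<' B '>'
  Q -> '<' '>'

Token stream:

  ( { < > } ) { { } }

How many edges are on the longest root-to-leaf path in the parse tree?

[B [Q ( [B [Q { [B [Q < >]] }]] )] [B [Q { [B [Q { }]] }]]]

6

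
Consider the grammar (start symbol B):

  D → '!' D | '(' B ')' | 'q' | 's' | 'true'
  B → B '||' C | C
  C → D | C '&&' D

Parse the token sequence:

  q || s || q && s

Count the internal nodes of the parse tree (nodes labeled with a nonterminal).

[B [B [B [C [D q]]] || [C [D s]]] || [C [C [D q]] && [D s]]]

11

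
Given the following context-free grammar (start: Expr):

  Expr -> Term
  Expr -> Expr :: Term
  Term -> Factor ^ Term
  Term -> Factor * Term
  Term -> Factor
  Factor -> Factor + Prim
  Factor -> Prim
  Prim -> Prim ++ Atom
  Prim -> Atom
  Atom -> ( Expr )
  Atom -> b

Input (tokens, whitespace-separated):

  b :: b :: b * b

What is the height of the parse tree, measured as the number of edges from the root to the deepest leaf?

7

[Expr [Expr [Expr [Term [Factor [Prim [Atom b]]]]] :: [Term [Factor [Prim [Atom b]]]]] :: [Term [Factor [Prim [Atom b]]] * [Term [Factor [Prim [Atom b]]]]]]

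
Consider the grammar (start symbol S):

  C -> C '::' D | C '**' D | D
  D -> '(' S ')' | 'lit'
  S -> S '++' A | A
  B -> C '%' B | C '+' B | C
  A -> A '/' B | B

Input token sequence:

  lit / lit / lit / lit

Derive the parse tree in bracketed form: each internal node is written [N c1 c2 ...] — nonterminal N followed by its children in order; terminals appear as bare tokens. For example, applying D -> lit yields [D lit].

[S [A [A [A [A [B [C [D lit]]]] / [B [C [D lit]]]] / [B [C [D lit]]]] / [B [C [D lit]]]]]

S
A
A / B
A / B / B
A / B / B / B
B / B / B / B
C / B / B / B
D / B / B / B
lit / B / B / B
lit / C / B / B
lit / D / B / B
lit / lit / B / B
lit / lit / C / B
lit / lit / D / B
lit / lit / lit / B
lit / lit / lit / C
lit / lit / lit / D
lit / lit / lit / lit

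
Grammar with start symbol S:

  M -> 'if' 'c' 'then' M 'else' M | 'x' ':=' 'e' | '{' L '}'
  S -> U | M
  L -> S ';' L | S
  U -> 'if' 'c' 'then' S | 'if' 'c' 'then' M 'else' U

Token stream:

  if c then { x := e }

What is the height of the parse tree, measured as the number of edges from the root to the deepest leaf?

7

[S [U if c then [S [M { [L [S [M x := e]]] }]]]]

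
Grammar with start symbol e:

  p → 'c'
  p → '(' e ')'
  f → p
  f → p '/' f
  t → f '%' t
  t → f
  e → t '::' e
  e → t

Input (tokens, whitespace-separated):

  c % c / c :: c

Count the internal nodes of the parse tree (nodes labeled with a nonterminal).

[e [t [f [p c]] % [t [f [p c] / [f [p c]]]]] :: [e [t [f [p c]]]]]

13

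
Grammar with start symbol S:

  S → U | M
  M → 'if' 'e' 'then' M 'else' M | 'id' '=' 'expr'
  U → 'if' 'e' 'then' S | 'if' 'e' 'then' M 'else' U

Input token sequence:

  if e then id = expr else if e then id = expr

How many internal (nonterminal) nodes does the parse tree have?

6

[S [U if e then [M id = expr] else [U if e then [S [M id = expr]]]]]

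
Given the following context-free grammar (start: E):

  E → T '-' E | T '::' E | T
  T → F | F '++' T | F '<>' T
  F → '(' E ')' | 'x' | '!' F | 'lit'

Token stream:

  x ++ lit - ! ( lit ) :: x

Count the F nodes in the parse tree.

[E [T [F x] ++ [T [F lit]]] - [E [T [F ! [F ( [E [T [F lit]]] )]]] :: [E [T [F x]]]]]

6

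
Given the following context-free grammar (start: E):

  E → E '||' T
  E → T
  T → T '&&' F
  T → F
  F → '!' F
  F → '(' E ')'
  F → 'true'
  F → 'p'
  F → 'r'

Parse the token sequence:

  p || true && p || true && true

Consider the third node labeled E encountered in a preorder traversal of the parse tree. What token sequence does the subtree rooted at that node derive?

p

[E [E [E [T [F p]]] || [T [T [F true]] && [F p]]] || [T [T [F true]] && [F true]]]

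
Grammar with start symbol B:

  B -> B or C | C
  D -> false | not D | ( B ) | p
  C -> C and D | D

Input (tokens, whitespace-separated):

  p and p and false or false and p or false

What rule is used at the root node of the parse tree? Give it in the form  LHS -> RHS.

B -> B or C

[B [B [B [C [C [C [D p]] and [D p]] and [D false]]] or [C [C [D false]] and [D p]]] or [C [D false]]]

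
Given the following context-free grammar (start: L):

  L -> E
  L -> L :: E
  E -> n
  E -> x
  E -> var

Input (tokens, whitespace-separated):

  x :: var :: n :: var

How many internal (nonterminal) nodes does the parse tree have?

[L [L [L [L [E x]] :: [E var]] :: [E n]] :: [E var]]

8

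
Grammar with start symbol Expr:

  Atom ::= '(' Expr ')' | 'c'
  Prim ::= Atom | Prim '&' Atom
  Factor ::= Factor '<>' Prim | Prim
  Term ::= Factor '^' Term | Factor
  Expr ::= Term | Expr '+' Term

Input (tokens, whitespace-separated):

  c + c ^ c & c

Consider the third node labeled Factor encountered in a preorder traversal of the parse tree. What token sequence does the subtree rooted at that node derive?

c & c

[Expr [Expr [Term [Factor [Prim [Atom c]]]]] + [Term [Factor [Prim [Atom c]]] ^ [Term [Factor [Prim [Prim [Atom c]] & [Atom c]]]]]]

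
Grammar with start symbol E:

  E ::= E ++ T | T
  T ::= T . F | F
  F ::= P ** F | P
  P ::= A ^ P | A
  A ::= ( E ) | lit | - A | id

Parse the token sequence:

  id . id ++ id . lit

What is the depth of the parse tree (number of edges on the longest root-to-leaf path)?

[E [E [T [T [F [P [A id]]]] . [F [P [A id]]]]] ++ [T [T [F [P [A id]]]] . [F [P [A lit]]]]]

7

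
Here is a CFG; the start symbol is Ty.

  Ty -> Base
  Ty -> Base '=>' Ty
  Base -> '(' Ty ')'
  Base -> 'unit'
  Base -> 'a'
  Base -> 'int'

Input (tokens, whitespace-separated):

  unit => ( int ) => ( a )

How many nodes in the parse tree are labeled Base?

[Ty [Base unit] => [Ty [Base ( [Ty [Base int]] )] => [Ty [Base ( [Ty [Base a]] )]]]]

5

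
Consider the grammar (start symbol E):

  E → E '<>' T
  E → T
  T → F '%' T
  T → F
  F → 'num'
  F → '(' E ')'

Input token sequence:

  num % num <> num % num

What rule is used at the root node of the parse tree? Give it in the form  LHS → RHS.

E → E '<>' T

[E [E [T [F num] % [T [F num]]]] <> [T [F num] % [T [F num]]]]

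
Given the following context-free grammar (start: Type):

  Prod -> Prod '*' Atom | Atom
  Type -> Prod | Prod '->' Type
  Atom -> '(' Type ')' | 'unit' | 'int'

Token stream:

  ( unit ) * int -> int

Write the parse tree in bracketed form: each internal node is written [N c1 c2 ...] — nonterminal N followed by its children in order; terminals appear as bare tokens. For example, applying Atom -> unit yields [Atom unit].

Type
Prod -> Type
Prod * Atom -> Type
Atom * Atom -> Type
( Type ) * Atom -> Type
( Prod ) * Atom -> Type
( Atom ) * Atom -> Type
( unit ) * Atom -> Type
( unit ) * int -> Type
( unit ) * int -> Prod
( unit ) * int -> Atom
( unit ) * int -> int

[Type [Prod [Prod [Atom ( [Type [Prod [Atom unit]]] )]] * [Atom int]] -> [Type [Prod [Atom int]]]]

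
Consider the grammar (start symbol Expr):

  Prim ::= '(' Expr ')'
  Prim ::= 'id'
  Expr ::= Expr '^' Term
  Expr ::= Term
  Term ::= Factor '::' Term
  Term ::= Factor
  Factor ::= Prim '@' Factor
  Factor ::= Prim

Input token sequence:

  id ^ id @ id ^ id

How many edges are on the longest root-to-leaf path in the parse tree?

[Expr [Expr [Expr [Term [Factor [Prim id]]]] ^ [Term [Factor [Prim id] @ [Factor [Prim id]]]]] ^ [Term [Factor [Prim id]]]]

6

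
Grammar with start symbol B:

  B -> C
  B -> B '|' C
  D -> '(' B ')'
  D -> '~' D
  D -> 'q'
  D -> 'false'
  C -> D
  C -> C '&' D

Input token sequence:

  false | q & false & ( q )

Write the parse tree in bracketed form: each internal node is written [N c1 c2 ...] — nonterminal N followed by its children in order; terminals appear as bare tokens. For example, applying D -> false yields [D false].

[B [B [C [D false]]] | [C [C [C [D q]] & [D false]] & [D ( [B [C [D q]]] )]]]

B
B | C
C | C
D | C
false | C
false | C & D
false | C & D & D
false | D & D & D
false | q & D & D
false | q & false & D
false | q & false & ( B )
false | q & false & ( C )
false | q & false & ( D )
false | q & false & ( q )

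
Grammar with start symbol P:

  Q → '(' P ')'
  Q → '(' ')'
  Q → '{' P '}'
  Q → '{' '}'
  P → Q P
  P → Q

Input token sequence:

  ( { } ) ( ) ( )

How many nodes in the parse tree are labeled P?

4

[P [Q ( [P [Q { }]] )] [P [Q ( )] [P [Q ( )]]]]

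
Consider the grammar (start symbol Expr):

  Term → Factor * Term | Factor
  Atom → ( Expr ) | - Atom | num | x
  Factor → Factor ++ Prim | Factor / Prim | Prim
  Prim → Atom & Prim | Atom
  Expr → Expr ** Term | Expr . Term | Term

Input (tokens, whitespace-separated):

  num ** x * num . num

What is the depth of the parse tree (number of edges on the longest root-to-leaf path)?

[Expr [Expr [Expr [Term [Factor [Prim [Atom num]]]]] ** [Term [Factor [Prim [Atom x]]] * [Term [Factor [Prim [Atom num]]]]]] . [Term [Factor [Prim [Atom num]]]]]

7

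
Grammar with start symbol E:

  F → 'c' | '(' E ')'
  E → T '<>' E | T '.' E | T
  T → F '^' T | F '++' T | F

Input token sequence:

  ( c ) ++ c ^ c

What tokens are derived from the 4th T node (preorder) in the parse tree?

c

[E [T [F ( [E [T [F c]]] )] ++ [T [F c] ^ [T [F c]]]]]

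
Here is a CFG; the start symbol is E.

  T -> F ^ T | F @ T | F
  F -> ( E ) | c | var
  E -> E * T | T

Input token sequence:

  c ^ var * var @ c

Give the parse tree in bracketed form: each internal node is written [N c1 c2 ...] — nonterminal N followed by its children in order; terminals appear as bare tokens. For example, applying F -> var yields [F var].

[E [E [T [F c] ^ [T [F var]]]] * [T [F var] @ [T [F c]]]]

E
E * T
T * T
F ^ T * T
c ^ T * T
c ^ F * T
c ^ var * T
c ^ var * F @ T
c ^ var * var @ T
c ^ var * var @ F
c ^ var * var @ c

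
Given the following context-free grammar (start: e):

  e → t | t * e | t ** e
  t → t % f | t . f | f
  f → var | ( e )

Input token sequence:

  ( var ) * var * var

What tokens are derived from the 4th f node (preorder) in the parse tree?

var

[e [t [f ( [e [t [f var]]] )]] * [e [t [f var]] * [e [t [f var]]]]]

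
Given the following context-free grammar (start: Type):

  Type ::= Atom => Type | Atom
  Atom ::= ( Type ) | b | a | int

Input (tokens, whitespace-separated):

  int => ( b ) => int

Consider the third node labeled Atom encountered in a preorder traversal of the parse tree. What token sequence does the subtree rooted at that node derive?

[Type [Atom int] => [Type [Atom ( [Type [Atom b]] )] => [Type [Atom int]]]]

b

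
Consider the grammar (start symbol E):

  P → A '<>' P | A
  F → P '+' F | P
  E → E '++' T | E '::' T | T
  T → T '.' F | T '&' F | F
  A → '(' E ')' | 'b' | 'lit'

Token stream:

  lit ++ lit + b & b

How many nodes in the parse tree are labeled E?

[E [E [T [F [P [A lit]]]]] ++ [T [T [F [P [A lit]] + [F [P [A b]]]]] & [F [P [A b]]]]]

2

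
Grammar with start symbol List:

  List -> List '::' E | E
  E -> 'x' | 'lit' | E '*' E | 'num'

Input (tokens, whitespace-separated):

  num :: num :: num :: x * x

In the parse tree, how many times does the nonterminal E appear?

6

[List [List [List [List [E num]] :: [E num]] :: [E num]] :: [E [E x] * [E x]]]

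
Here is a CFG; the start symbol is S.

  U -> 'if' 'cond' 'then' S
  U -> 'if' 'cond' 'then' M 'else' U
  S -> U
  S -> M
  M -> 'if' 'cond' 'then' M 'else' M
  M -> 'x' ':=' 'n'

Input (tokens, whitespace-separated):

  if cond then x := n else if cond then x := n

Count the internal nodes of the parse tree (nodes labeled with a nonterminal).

6

[S [U if cond then [M x := n] else [U if cond then [S [M x := n]]]]]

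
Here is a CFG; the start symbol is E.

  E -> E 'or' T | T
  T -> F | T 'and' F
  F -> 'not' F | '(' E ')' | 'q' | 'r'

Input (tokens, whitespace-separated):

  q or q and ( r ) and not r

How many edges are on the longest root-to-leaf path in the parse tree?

[E [E [T [F q]]] or [T [T [T [F q]] and [F ( [E [T [F r]]] )]] and [F not [F r]]]]

7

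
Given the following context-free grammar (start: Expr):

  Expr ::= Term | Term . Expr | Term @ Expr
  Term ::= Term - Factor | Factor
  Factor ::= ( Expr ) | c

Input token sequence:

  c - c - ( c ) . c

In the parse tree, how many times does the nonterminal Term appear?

[Expr [Term [Term [Term [Factor c]] - [Factor c]] - [Factor ( [Expr [Term [Factor c]]] )]] . [Expr [Term [Factor c]]]]

5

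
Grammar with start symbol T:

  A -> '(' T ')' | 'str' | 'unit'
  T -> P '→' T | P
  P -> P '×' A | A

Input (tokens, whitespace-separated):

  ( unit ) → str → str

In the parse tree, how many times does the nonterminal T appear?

[T [P [A ( [T [P [A unit]]] )]] → [T [P [A str]] → [T [P [A str]]]]]

4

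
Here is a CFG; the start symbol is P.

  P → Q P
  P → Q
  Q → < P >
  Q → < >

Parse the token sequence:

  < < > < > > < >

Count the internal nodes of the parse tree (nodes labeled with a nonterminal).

[P [Q < [P [Q < >] [P [Q < >]]] >] [P [Q < >]]]

8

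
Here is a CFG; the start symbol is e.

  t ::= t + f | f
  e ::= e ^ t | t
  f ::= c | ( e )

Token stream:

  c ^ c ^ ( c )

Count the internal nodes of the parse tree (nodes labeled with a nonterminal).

12

[e [e [e [t [f c]]] ^ [t [f c]]] ^ [t [f ( [e [t [f c]]] )]]]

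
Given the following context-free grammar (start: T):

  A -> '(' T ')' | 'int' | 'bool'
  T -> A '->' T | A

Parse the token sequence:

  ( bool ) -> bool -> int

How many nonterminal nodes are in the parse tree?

[T [A ( [T [A bool]] )] -> [T [A bool] -> [T [A int]]]]

8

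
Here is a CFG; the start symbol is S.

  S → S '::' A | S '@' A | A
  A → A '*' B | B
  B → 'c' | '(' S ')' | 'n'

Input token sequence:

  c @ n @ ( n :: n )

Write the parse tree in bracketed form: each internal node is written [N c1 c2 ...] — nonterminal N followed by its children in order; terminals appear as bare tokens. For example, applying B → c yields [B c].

S
S @ A
S @ A @ A
A @ A @ A
B @ A @ A
c @ A @ A
c @ B @ A
c @ n @ A
c @ n @ B
c @ n @ ( S )
c @ n @ ( S :: A )
c @ n @ ( A :: A )
c @ n @ ( B :: A )
c @ n @ ( n :: A )
c @ n @ ( n :: B )
c @ n @ ( n :: n )

[S [S [S [A [B c]]] @ [A [B n]]] @ [A [B ( [S [S [A [B n]]] :: [A [B n]]] )]]]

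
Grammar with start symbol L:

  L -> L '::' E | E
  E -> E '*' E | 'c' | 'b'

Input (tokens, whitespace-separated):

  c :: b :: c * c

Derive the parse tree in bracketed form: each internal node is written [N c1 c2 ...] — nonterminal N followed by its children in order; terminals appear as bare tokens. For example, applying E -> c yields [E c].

[L [L [L [E c]] :: [E b]] :: [E [E c] * [E c]]]

L
L :: E
L :: E :: E
E :: E :: E
c :: E :: E
c :: b :: E
c :: b :: E * E
c :: b :: c * E
c :: b :: c * c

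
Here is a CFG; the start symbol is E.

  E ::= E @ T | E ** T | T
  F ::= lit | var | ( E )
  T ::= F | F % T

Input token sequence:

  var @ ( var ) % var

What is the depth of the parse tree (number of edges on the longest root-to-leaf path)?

[E [E [T [F var]]] @ [T [F ( [E [T [F var]]] )] % [T [F var]]]]

6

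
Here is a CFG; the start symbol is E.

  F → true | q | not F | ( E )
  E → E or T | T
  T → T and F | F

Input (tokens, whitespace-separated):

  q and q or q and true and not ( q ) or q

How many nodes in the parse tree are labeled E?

[E [E [E [T [T [F q]] and [F q]]] or [T [T [T [F q]] and [F true]] and [F not [F ( [E [T [F q]]] )]]]] or [T [F q]]]

4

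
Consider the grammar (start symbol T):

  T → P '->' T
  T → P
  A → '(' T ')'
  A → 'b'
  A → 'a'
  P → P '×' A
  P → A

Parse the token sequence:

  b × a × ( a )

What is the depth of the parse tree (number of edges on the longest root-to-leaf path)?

[T [P [P [P [A b]] × [A a]] × [A ( [T [P [A a]]] )]]]

6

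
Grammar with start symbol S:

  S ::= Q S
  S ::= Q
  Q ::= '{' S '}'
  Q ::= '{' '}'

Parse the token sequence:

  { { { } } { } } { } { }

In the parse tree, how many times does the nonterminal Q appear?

[S [Q { [S [Q { [S [Q { }]] }] [S [Q { }]]] }] [S [Q { }] [S [Q { }]]]]

6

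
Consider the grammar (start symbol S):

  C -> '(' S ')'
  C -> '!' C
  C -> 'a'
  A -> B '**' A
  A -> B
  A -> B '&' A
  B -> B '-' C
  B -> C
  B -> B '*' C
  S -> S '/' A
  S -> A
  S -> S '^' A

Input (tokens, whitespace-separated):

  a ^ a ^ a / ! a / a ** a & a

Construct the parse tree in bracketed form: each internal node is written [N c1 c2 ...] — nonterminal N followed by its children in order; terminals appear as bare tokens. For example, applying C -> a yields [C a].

[S [S [S [S [S [A [B [C a]]]] ^ [A [B [C a]]]] ^ [A [B [C a]]]] / [A [B [C ! [C a]]]]] / [A [B [C a]] ** [A [B [C a]] & [A [B [C a]]]]]]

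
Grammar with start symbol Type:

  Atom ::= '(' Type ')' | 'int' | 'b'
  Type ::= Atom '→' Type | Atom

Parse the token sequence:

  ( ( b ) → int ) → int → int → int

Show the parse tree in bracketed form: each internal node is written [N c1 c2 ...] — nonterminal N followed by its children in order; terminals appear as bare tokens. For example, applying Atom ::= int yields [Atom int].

Type
Atom → Type
( Type ) → Type
( Atom → Type ) → Type
( ( Type ) → Type ) → Type
( ( Atom ) → Type ) → Type
( ( b ) → Type ) → Type
( ( b ) → Atom ) → Type
( ( b ) → int ) → Type
( ( b ) → int ) → Atom → Type
( ( b ) → int ) → int → Type
( ( b ) → int ) → int → Atom → Type
( ( b ) → int ) → int → int → Type
( ( b ) → int ) → int → int → Atom
( ( b ) → int ) → int → int → int

[Type [Atom ( [Type [Atom ( [Type [Atom b]] )] → [Type [Atom int]]] )] → [Type [Atom int] → [Type [Atom int] → [Type [Atom int]]]]]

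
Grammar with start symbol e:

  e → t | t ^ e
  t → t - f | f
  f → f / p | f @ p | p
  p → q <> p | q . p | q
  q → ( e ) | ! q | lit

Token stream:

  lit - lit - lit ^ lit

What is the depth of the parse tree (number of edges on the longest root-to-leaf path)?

[e [t [t [t [f [p [q lit]]]] - [f [p [q lit]]]] - [f [p [q lit]]]] ^ [e [t [f [p [q lit]]]]]]

7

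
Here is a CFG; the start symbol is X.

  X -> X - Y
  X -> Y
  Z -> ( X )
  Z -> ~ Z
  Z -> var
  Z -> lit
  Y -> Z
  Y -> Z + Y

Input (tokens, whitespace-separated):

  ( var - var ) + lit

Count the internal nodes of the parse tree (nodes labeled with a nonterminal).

[X [Y [Z ( [X [X [Y [Z var]]] - [Y [Z var]]] )] + [Y [Z lit]]]]

11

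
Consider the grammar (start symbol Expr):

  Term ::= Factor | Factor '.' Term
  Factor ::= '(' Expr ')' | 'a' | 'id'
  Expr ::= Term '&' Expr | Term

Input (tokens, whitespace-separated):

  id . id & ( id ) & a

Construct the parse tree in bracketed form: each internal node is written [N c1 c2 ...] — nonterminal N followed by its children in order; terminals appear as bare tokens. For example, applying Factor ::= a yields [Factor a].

Expr
Term & Expr
Factor . Term & Expr
id . Term & Expr
id . Factor & Expr
id . id & Expr
id . id & Term & Expr
id . id & Factor & Expr
id . id & ( Expr ) & Expr
id . id & ( Term ) & Expr
id . id & ( Factor ) & Expr
id . id & ( id ) & Expr
id . id & ( id ) & Term
id . id & ( id ) & Factor
id . id & ( id ) & a

[Expr [Term [Factor id] . [Term [Factor id]]] & [Expr [Term [Factor ( [Expr [Term [Factor id]]] )]] & [Expr [Term [Factor a]]]]]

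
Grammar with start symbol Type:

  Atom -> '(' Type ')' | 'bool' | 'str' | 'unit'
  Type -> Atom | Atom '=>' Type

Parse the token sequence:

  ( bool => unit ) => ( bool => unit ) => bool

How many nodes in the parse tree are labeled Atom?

[Type [Atom ( [Type [Atom bool] => [Type [Atom unit]]] )] => [Type [Atom ( [Type [Atom bool] => [Type [Atom unit]]] )] => [Type [Atom bool]]]]

7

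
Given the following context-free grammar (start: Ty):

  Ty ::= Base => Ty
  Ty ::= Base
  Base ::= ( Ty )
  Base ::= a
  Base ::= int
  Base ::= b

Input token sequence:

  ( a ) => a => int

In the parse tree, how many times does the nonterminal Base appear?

[Ty [Base ( [Ty [Base a]] )] => [Ty [Base a] => [Ty [Base int]]]]

4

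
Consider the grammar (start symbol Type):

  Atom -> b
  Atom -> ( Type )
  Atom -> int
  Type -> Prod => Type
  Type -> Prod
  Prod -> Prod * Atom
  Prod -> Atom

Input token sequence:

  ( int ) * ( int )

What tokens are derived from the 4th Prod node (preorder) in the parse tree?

int

[Type [Prod [Prod [Atom ( [Type [Prod [Atom int]]] )]] * [Atom ( [Type [Prod [Atom int]]] )]]]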